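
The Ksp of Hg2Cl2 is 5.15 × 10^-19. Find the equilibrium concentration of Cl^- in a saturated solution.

Hg2Cl2(s) ⇌ Hg2^2+ + 2 Cl^-
Ksp = [Hg2^2+][Cl^-]^2
With molar solubility s: [Hg2^2+] = s, [Cl^-] = 2s.
So Ksp = s × (2s)^2 = 4s^3
s^3 = 5.15 × 10^-19 / 4, so s = 5.050 × 10^-7 M
[Cl^-] = 2s = 1.01 × 10^-6 M

[Cl^-] ≈ 1.01 × 10^-6 M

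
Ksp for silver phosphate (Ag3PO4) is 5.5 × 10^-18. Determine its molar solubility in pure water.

s = 2.1e-5 M

Ag3PO4(s) ⇌ 3 Ag^+(aq) + PO4^3-(aq)
Ksp = [Ag^+]^3[PO4^3-]
For each mole of Ag3PO4 that dissolves: [Ag^+] = 3s, [PO4^3-] = s.
So Ksp = (3s)^3 × s = 27s^4
Solving, s = (5.5 × 10^-18/27)^(1/4) = 2.1 x 10^-5 M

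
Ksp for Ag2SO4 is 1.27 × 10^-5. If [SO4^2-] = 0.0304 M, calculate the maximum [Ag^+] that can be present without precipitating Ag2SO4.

2.04e-2 M

Ag2SO4(s) ⇌ 2 Ag^+ + SO4^2-
Ksp = [Ag^+]^2[SO4^2-]
Precipitation begins when Q = Ksp. With [SO4^2-] = 0.0304 M:
1.27 × 10^-5 = (0.0304) × [Ag^+]^2
[Ag^+] = (1.27 × 10^-5 / 3.04 × 10^-2)^(1/2) = 2.04 × 10^-2 M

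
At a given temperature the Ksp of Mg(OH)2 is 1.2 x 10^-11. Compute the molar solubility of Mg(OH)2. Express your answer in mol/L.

Mg(OH)2(s) <=> Mg^2+(aq) + 2 OH^-(aq)
Ksp = [Mg^2+][OH^-]^2
If s mol/L of Mg(OH)2 dissolves, [Mg^2+] = s and [OH^-] = 2s.
Ksp = s(2s)^2 = 4s^3
s^3 = 1.2 x 10^-11 / 4, so s = 1.4 × 10^-4 M

s = 1.4 x 10^-4 M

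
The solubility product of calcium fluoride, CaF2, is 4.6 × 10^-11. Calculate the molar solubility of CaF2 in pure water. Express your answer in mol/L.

CaF2(s) ⇌ Ca^2+(aq) + 2 F^-(aq)
Ksp = [Ca^2+][F^-]^2
If s mol/L of CaF2 dissolves, [Ca^2+] = s and [F^-] = 2s.
Substituting: Ksp = s(2s)^2 = 4s^3
s = (4.6 × 10^-11 / 4)^(1/3) = 2.3 × 10^-4 M

s = 2.3e-4 M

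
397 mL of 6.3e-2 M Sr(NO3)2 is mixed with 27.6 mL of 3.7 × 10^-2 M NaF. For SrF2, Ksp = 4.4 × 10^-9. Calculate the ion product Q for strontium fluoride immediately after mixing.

Total volume = 397 + 27.6 = 424.6 mL.
[Sr^2+] = 6.3 × 10^-2 × (397/424.6) = 5.89 x 10^-2 M
[F^-] = 3.7 × 10^-2 × (27.6/424.6) = 2.41 × 10^-3 M
SrF2(s) ⇌ Sr^2+ + 2 F^-, so Q = [Sr^2+][F^-]^2
Q = (5.89 × 10^-2)(2.41 x 10^-3)^2 = 3.4 x 10^-7
Q > Ksp, so SrF2 will precipitate.

Q = 3.4 × 10^-7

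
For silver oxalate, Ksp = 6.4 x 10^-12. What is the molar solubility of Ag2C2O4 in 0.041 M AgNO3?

3.8 × 10^-9 M

Ag2C2O4(s) ⇌ 2 Ag^+(aq) + C2O4^2-(aq)
Ksp = [Ag^+]^2[C2O4^2-]
Let s = moles of Ag2C2O4 that dissolve per litre. [Ag^+] = 0.041 + 2s ≈ 0.041, [C2O4^2-] = s (common-ion effect: Ag^+ is already 0.041 M).
Ksp ≈ (0.041)^2 × s
s = 3.8 × 10^-9 M
Check: 2s = 7.6 × 10^-9 ≪ 0.041, so the approximation is valid.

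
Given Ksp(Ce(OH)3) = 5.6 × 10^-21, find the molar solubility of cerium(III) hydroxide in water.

Ce(OH)3(s) <=> Ce^3+ + 3 OH^-
Ksp = [Ce^3+][OH^-]^3
With molar solubility s: [Ce^3+] = s, [OH^-] = 3s.
So Ksp = s × (3s)^3 = 27s^4
Solving, s = (5.6 × 10^-21/27)^(1/4) = 3.8 × 10^-6 M

s ≈ 3.8 × 10^-6 M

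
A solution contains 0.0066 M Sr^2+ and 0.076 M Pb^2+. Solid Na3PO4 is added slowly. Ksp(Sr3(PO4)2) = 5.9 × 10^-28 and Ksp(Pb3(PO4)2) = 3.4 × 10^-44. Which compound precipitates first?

Precipitation of each salt starts when its ion product equals its Ksp.
For Sr3(PO4)2: 5.9 × 10^-28 = (0.0066)^3 × [PO4^3-]^2  ⇒  [PO4^3-] = 4.5 × 10^-11 M.
For Pb3(PO4)2: 3.4 × 10^-44 = (0.076)^3 × [PO4^3-]^2  ⇒  [PO4^3-] = 8.8 × 10^-21 M.
The salt with the lower threshold [PO4^3-] precipitates first: Pb3(PO4)2.

Pb3(PO4)2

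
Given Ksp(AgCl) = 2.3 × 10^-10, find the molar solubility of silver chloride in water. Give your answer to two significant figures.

s = 1.5e-5 M

AgCl(s) <=> Ag^+(aq) + Cl^-(aq)
Ksp = [Ag^+][Cl^-]
Let s = molar solubility. Then [Ag^+] = s and [Cl^-] = s.
Ksp = s^2
s = (2.3 × 10^-10)^(1/2) = 1.5 × 10^-5 M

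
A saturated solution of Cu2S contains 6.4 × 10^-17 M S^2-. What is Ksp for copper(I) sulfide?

Ksp = 1.0e-48

Cu2S(s) ⇌ 2 Cu^+ + S^2-
Stoichiometry gives [Cu^+] = (2/1)[S^2-] = 1.28 x 10^-16 M.
Ksp = [Cu^+]^2[S^2-]
Ksp = (1.28 × 10^-16)^2 × 6.4 x 10^-17 = 1.0 × 10^-48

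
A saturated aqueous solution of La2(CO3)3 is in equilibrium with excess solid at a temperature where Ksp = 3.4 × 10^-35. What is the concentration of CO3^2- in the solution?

La2(CO3)3(s) ⇌ 2 La^3+ + 3 CO3^2-
Ksp = [La^3+]^2[CO3^2-]^3
With molar solubility s: [La^3+] = 2s, [CO3^2-] = 3s.
Substituting: Ksp = (2s)^2(3s)^3 = 108s^5
s^5 = 3.4 × 10^-35 / 108, so s = 5.01 × 10^-8 M
[CO3^2-] = 3s = 1.5 x 10^-7 M

[CO3^2-] ≈ 1.5e-7 M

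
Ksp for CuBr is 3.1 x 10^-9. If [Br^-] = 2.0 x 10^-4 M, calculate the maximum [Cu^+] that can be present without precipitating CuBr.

[Cu^+] ≈ 1.6 x 10^-5 M

CuBr(s) ⇌ Cu^+ + Br^-
Ksp = [Cu^+][Br^-]
Precipitation begins when Q = Ksp. With [Br^-] = 2.0 x 10^-4 M:
3.1 x 10^-9 = (2.0 x 10^-4) × [Cu^+]
[Cu^+] = (3.1 x 10^-9 / 2.0 × 10^-4) = 1.6 × 10^-5 M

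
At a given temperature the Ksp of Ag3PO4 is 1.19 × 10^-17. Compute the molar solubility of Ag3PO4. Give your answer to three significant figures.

s = 2.58e-5 M

Ag3PO4(s) ⇌ 3 Ag^+ + PO4^3-
Ksp = [Ag^+]^3[PO4^3-]
If s mol/L of Ag3PO4 dissolves, [Ag^+] = 3s and [PO4^3-] = s.
Ksp = (3s)^3s = 27s^4
Solving, s = (1.19 × 10^-17/27)^(1/4) = 2.58 × 10^-5 M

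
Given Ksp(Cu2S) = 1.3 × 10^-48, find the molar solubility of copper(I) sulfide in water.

6.9e-17 M

Cu2S(s) <=> 2 Cu^+ + S^2-
Ksp = [Cu^+]^2[S^2-]
If s mol/L of Cu2S dissolves, [Cu^+] = 2s and [S^2-] = s.
Ksp = (2s)^2s = 4s^3
s^3 = 1.3 × 10^-48 / 4, so s = 6.9 × 10^-17 M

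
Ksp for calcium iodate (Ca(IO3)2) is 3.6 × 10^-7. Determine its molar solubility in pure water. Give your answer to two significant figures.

Ca(IO3)2(s) ⇌ Ca^2+ + 2 IO3^-
Ksp = [Ca^2+][IO3^-]^2
If s mol/L of Ca(IO3)2 dissolves, [Ca^2+] = s and [IO3^-] = 2s.
So Ksp = s × (2s)^2 = 4s^3
s = (3.6 × 10^-7 / 4)^(1/3) = 4.5 × 10^-3 M

s = 4.5 x 10^-3 M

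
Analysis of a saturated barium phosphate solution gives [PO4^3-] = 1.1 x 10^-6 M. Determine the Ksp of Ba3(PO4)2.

Ksp = 5.4 × 10^-30

Ba3(PO4)2(s) <=> 3 Ba^2+(aq) + 2 PO4^3-(aq)
Stoichiometry gives [Ba^2+] = (3/2)[PO4^3-] = 1.65 × 10^-6 M.
Ksp = [Ba^2+]^3[PO4^3-]^2
Ksp = (1.65 × 10^-6)^3 × (1.1 × 10^-6)^2 = 5.4 × 10^-30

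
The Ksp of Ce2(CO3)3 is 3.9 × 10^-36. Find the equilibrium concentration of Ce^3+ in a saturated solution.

6.5 × 10^-8 M

Ce2(CO3)3(s) ⇌ 2 Ce^3+ + 3 CO3^2-
Ksp = [Ce^3+]^2[CO3^2-]^3
With molar solubility s: [Ce^3+] = 2s, [CO3^2-] = 3s.
So Ksp = (2s)^2 × (3s)^3 = 108s^5
s^5 = 3.9 × 10^-36 / 108, so s = 3.25 × 10^-8 M
[Ce^3+] = 2s = 6.5 × 10^-8 M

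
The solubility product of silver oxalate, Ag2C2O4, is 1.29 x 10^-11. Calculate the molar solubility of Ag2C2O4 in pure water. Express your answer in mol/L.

Ag2C2O4(s) ⇌ 2 Ag^+(aq) + C2O4^2-(aq)
Ksp = [Ag^+]^2[C2O4^2-]
For each mole of Ag2C2O4 that dissolves: [Ag^+] = 2s, [C2O4^2-] = s.
So Ksp = (2s)^2 × s = 4s^3
Solving, s = (1.29 x 10^-11/4)^(1/3) = 1.48 × 10^-4 M

1.48 × 10^-4 M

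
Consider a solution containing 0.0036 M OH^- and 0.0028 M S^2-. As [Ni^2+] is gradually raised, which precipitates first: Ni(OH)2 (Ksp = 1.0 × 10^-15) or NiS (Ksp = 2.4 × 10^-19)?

Precipitation of each salt starts when its ion product equals its Ksp.
For Ni(OH)2: 1.0 × 10^-15 = (0.0036)^2 × [Ni^2+]  ⇒  [Ni^2+] = 7.7 x 10^-11 M.
For NiS: 2.4 × 10^-19 = 0.0028 × [Ni^2+]  ⇒  [Ni^2+] = 8.6 x 10^-17 M.
The salt with the lower threshold [Ni^2+] precipitates first: NiS.

NiS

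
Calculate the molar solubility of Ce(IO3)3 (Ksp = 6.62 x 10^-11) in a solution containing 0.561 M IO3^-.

3.75 x 10^-10 M

Ce(IO3)3(s) <=> Ce^3+ + 3 IO3^-
Ksp = [Ce^3+][IO3^-]^3
Let s be the molar solubility in this solution. [Ce^3+] = s, [IO3^-] = 0.561 + 3s ≈ 0.561 (Ksp is small, so little additional dissolves).
Ksp ≈ s × (0.561)^3
s = 3.75 x 10^-10 M
Check: 3s = 1.1 × 10^-9 ≪ 0.561, so the approximation is valid.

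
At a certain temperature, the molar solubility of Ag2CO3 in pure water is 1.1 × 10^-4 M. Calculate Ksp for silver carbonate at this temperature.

Ag2CO3(s) ⇌ 2 Ag^+ + CO3^2-
For each mole of Ag2CO3 that dissolves: [Ag^+] = 2s, [CO3^2-] = s.
Ksp = [Ag^+]^2[CO3^2-]
So Ksp = (2s)^2 × s = 4s^3
Ksp = 4 × (1.1 × 10^-4)^3 = 5.3 × 10^-12

Ksp ≈ 5.3 × 10^-12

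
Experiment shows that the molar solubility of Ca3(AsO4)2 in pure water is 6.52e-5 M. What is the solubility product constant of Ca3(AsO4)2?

1.27 × 10^-19

Ca3(AsO4)2(s) ⇌ 3 Ca^2+ + 2 AsO4^3-
If s mol/L of Ca3(AsO4)2 dissolves, [Ca^2+] = 3s and [AsO4^3-] = 2s.
Ksp = [Ca^2+]^3[AsO4^3-]^2
Substituting: Ksp = (3s)^3(2s)^2 = 108s^5
With s = 6.52 × 10^-5: Ksp = 1.27 × 10^-19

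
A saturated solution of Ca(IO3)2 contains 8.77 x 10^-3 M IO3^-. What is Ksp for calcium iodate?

Ca(IO3)2(s) <=> Ca^2+ + 2 IO3^-
Stoichiometry gives [Ca^2+] = (1/2)[IO3^-] = 4.385 x 10^-3 M.
Ksp = [Ca^2+][IO3^-]^2
Ksp = 4.385 × 10^-3 × (8.77 × 10^-3)^2 = 3.37 × 10^-7

3.37e-7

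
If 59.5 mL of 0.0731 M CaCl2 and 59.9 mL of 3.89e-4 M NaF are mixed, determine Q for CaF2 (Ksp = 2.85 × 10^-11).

Q ≈ 1.39 × 10^-9

Total volume = 59.5 + 59.9 = 119.4 mL.
[Ca^2+] = 7.31 × 10^-2 × (59.5/119.4) = 3.643 x 10^-2 M
[F^-] = 3.89 x 10^-4 × (59.9/119.4) = 1.952 x 10^-4 M
CaF2(s) ⇌ Ca^2+ + 2 F^-, so Q = [Ca^2+][F^-]^2
Q = (3.643 × 10^-2)(1.952 × 10^-4)^2 = 1.39 x 10^-9
Q > Ksp, so CaF2 will precipitate.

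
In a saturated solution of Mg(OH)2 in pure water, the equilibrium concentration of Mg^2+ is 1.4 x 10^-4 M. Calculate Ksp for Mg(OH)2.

Ksp = 1.1 × 10^-11

Mg(OH)2(s) <=> Mg^2+ + 2 OH^-
Stoichiometry gives [OH^-] = (2/1)[Mg^2+] = 2.80 × 10^-4 M.
Ksp = [Mg^2+][OH^-]^2
Ksp = 1.4 × 10^-4 × (2.80 × 10^-4)^2 = 1.1 × 10^-11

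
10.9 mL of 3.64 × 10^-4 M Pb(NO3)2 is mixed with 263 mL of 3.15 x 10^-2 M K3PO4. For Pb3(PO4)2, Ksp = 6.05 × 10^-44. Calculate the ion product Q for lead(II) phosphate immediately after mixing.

Total volume = 10.9 + 263 = 273.9 mL.
[Pb^2+] = 3.64 × 10^-4 × (10.9/273.9) = 1.449 x 10^-5 M
[PO4^3-] = 3.15 x 10^-2 × (263/273.9) = 3.025 × 10^-2 M
Pb3(PO4)2(s) ⇌ 3 Pb^2+ + 2 PO4^3-, so Q = [Pb^2+]^3[PO4^3-]^2
Q = (1.449 × 10^-5)^3(3.025 x 10^-2)^2 = 2.78 × 10^-18
Q > Ksp, so Pb3(PO4)2 will precipitate.

Q ≈ 2.78 × 10^-18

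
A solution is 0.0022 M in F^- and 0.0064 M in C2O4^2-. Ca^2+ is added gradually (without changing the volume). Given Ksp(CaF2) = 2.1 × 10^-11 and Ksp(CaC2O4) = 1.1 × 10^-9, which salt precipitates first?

Precipitation of each salt starts when its ion product equals its Ksp.
For CaF2: 2.1 × 10^-11 = (0.0022)^2 × [Ca^2+]  ⇒  [Ca^2+] = 4.3 × 10^-6 M.
For CaC2O4: 1.1 × 10^-9 = 0.0064 × [Ca^2+]  ⇒  [Ca^2+] = 1.7 × 10^-7 M.
The salt with the lower threshold [Ca^2+] precipitates first: CaC2O4.

CaC2O4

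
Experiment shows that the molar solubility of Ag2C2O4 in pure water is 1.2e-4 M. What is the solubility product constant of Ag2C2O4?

Ag2C2O4(s) ⇌ 2 Ag^+ + C2O4^2-
If s mol/L of Ag2C2O4 dissolves, [Ag^+] = 2s and [C2O4^2-] = s.
Ksp = [Ag^+]^2[C2O4^2-]
Ksp = (2s)^2s = 4s^3
With s = 1.2 × 10^-4: Ksp = 6.9 × 10^-12

Ksp = 6.9 × 10^-12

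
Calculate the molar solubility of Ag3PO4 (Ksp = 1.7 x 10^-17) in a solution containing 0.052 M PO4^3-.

2.3 × 10^-6 M

Ag3PO4(s) <=> 3 Ag^+(aq) + PO4^3-(aq)
Ksp = [Ag^+]^3[PO4^3-]
Let s be the molar solubility in this solution. [Ag^+] = 3s, [PO4^3-] = 0.052 + s ≈ 0.052 (since the PO4^3- already present dominates).
Ksp ≈ (3s)^3 × 0.052
s = 2.3 × 10^-6 M
Check: s = 2.3 × 10^-6 ≪ 0.052, so the approximation is valid.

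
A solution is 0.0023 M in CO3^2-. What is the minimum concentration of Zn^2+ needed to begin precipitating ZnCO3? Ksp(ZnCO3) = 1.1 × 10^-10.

[Zn^2+] ≈ 4.8 × 10^-8 M

ZnCO3(s) <=> Zn^2+ + CO3^2-
Ksp = [Zn^2+][CO3^2-]
Precipitation begins when Q = Ksp. With [CO3^2-] = 0.0023 M:
1.1 × 10^-10 = (0.0023) × [Zn^2+]
[Zn^2+] = (1.1 × 10^-10 / 2.3 x 10^-3) = 4.8 × 10^-8 M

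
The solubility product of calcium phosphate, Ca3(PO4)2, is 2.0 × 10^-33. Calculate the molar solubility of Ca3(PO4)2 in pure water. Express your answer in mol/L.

s = 1.1 × 10^-7 M

Ca3(PO4)2(s) ⇌ 3 Ca^2+ + 2 PO4^3-
Ksp = [Ca^2+]^3[PO4^3-]^2
If s mol/L of Ca3(PO4)2 dissolves, [Ca^2+] = 3s and [PO4^3-] = 2s.
Ksp = (3s)^3(2s)^2 = 108s^5
s^5 = 2.0 × 10^-33 / 108, so s = 1.1 x 10^-7 M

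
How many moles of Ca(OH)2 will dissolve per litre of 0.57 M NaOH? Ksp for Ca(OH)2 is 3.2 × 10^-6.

Ca(OH)2(s) <=> Ca^2+ + 2 OH^-
Ksp = [Ca^2+][OH^-]^2
If s mol/L dissolves here, [Ca^2+] = s, [OH^-] = 0.57 + 2s ≈ 0.57 (common-ion effect: OH^- is already 0.57 M).
Ksp ≈ s × (0.57)^2
s = 9.8 × 10^-6 M
Check: 2s = 2.0 × 10^-5 ≪ 0.57, so the approximation is valid.

s = 9.8e-6 M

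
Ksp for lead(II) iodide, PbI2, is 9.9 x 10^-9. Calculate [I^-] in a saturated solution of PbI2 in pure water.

[I^-] = 2.7 × 10^-3 M

PbI2(s) ⇌ Pb^2+(aq) + 2 I^-(aq)
Ksp = [Pb^2+][I^-]^2
With molar solubility s: [Pb^2+] = s, [I^-] = 2s.
So Ksp = s × (2s)^2 = 4s^3
s = (9.9 x 10^-9 / 4)^(1/3) = 1.35 × 10^-3 M
[I^-] = 2s = 2.7 × 10^-3 M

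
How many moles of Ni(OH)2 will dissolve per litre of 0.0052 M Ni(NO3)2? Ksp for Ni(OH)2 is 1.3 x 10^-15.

2.5 × 10^-7 M

Ni(OH)2(s) ⇌ Ni^2+ + 2 OH^-
Ksp = [Ni^2+][OH^-]^2
Let s = moles of Ni(OH)2 that dissolve per litre. [Ni^2+] = 0.0052 + s ≈ 0.0052, [OH^-] = 2s (common-ion effect: Ni^2+ is already 0.0052 M).
Ksp ≈ 0.0052 × (2s)^2
s = 2.5 x 10^-7 M
Check: s = 2.5 × 10^-7 ≪ 0.0052, so the approximation is valid.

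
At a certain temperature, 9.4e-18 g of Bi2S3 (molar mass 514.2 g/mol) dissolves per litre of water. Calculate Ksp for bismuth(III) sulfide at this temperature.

Molar solubility s = (9.4 × 10^-18 g/L) / (514.2 g/mol) = 1.83 x 10^-20 M.
Bi2S3(s) <=> 2 Bi^3+ + 3 S^2-
With molar solubility s: [Bi^3+] = 2s, [S^2-] = 3s.
Ksp = [Bi^3+]^2[S^2-]^3
Ksp = (2s)^2(3s)^3 = 108s^5
Ksp = 108 × (1.83 × 10^-20)^5 = 2.2 x 10^-97

Ksp = 2.2e-97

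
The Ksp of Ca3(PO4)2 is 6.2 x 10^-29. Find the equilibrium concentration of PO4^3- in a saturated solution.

[PO4^3-] ≈ 1.8 × 10^-6 M

Ca3(PO4)2(s) <=> 3 Ca^2+(aq) + 2 PO4^3-(aq)
Ksp = [Ca^2+]^3[PO4^3-]^2
If s mol/L of Ca3(PO4)2 dissolves, [Ca^2+] = 3s and [PO4^3-] = 2s.
So Ksp = (3s)^3 × (2s)^2 = 108s^5
Solving, s = (6.2 x 10^-29/108)^(1/5) = 8.95 × 10^-7 M
[PO4^3-] = 2s = 1.8 × 10^-6 M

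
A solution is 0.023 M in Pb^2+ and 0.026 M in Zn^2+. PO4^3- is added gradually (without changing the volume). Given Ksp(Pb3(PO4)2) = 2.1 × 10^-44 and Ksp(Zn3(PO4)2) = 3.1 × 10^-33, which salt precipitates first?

Precipitation of each salt starts when its ion product equals its Ksp.
For Pb3(PO4)2: 2.1 × 10^-44 = (0.023)^3 × [PO4^3-]^2  ⇒  [PO4^3-] = 4.2 × 10^-20 M.
For Zn3(PO4)2: 3.1 × 10^-33 = (0.026)^3 × [PO4^3-]^2  ⇒  [PO4^3-] = 1.3 × 10^-14 M.
The salt with the lower threshold [PO4^3-] precipitates first: Pb3(PO4)2.

Pb3(PO4)2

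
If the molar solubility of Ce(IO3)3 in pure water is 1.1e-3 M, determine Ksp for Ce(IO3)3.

Ce(IO3)3(s) ⇌ Ce^3+ + 3 IO3^-
With molar solubility s: [Ce^3+] = s, [IO3^-] = 3s.
Ksp = [Ce^3+][IO3^-]^3
So Ksp = s × (3s)^3 = 27s^4
With s = 1.1 × 10^-3: Ksp = 4.0 × 10^-11

Ksp = 4.0e-11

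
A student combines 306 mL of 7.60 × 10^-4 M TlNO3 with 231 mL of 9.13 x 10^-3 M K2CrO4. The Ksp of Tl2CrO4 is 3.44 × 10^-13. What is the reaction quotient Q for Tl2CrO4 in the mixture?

Q ≈ 7.37 × 10^-10

Total volume = 306 + 231 = 537 mL.
[Tl^+] = 7.60 x 10^-4 × (306/537) = 4.331 × 10^-4 M
[CrO4^2-] = 9.13 x 10^-3 × (231/537) = 3.927 x 10^-3 M
Tl2CrO4(s) <=> 2 Tl^+(aq) + CrO4^2-(aq), so Q = [Tl^+]^2[CrO4^2-]
Q = (4.331 × 10^-4)^2(3.927 x 10^-3) = 7.37 × 10^-10
Q > Ksp, so Tl2CrO4 will precipitate.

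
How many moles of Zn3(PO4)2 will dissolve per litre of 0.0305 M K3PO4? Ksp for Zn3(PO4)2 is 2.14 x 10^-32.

s ≈ 9.48 x 10^-11 M

Zn3(PO4)2(s) ⇌ 3 Zn^2+ + 2 PO4^3-
Ksp = [Zn^2+]^3[PO4^3-]^2
Let s = moles of Zn3(PO4)2 that dissolve per litre. [Zn^2+] = 3s, [PO4^3-] = 0.0305 + 2s ≈ 0.0305 (since PO4^3- from K3PO4 dominates).
Ksp ≈ (3s)^3 × (0.0305)^2
s = 9.48 × 10^-11 M
Check: 2s = 1.9 x 10^-10 ≪ 0.0305, so the approximation is valid.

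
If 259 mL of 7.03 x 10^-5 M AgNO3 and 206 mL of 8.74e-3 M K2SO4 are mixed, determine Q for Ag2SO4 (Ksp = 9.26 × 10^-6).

Total volume = 259 + 206 = 465 mL.
[Ag^+] = 7.03 × 10^-5 × (259/465) = 3.916 × 10^-5 M
[SO4^2-] = 8.74 x 10^-3 × (206/465) = 3.872 × 10^-3 M
Ag2SO4(s) ⇌ 2 Ag^+ + SO4^2-, so Q = [Ag^+]^2[SO4^2-]
Q = (3.916 × 10^-5)^2(3.872 × 10^-3) = 5.94 × 10^-12
Q < Ksp, so no precipitate of Ag2SO4 forms.

5.94 × 10^-12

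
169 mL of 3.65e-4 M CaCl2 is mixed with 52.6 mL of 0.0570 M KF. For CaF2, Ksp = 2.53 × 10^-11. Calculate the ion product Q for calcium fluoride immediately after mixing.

5.10 x 10^-8

Total volume = 169 + 52.6 = 221.6 mL.
[Ca^2+] = 3.65 × 10^-4 × (169/221.6) = 2.784 × 10^-4 M
[F^-] = 5.70 × 10^-2 × (52.6/221.6) = 1.353 x 10^-2 M
CaF2(s) ⇌ Ca^2+(aq) + 2 F^-(aq), so Q = [Ca^2+][F^-]^2
Q = (2.784 x 10^-4)(1.353 x 10^-2)^2 = 5.10 x 10^-8
Q > Ksp, so CaF2 will precipitate.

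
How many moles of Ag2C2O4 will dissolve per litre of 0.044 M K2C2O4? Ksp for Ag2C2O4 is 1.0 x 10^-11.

s = 7.5 x 10^-6 M

Ag2C2O4(s) ⇌ 2 Ag^+ + C2O4^2-
Ksp = [Ag^+]^2[C2O4^2-]
Let s = moles of Ag2C2O4 that dissolve per litre. [Ag^+] = 2s, [C2O4^2-] = 0.044 + s ≈ 0.044 (since C2O4^2- from K2C2O4 dominates).
Ksp ≈ (2s)^2 × 0.044
s = 7.5 x 10^-6 M
Check: s = 7.5 x 10^-6 ≪ 0.044, so the approximation is valid.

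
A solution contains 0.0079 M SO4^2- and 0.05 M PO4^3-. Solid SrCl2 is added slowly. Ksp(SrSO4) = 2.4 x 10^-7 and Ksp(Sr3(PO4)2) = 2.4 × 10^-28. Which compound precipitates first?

Precipitation of each salt starts when its ion product equals its Ksp.
For SrSO4: 2.4 x 10^-7 = 0.0079 × [Sr^2+]  ⇒  [Sr^2+] = 3.0 x 10^-5 M.
For Sr3(PO4)2: 2.4 × 10^-28 = (0.05)^2 × [Sr^2+]^3  ⇒  [Sr^2+] = 4.6 × 10^-9 M.
The salt with the lower threshold [Sr^2+] precipitates first: Sr3(PO4)2.

Sr3(PO4)2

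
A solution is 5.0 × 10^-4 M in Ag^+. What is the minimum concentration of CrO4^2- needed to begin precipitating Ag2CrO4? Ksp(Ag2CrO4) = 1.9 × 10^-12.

Ag2CrO4(s) <=> 2 Ag^+(aq) + CrO4^2-(aq)
Ksp = [Ag^+]^2[CrO4^2-]
Precipitation begins when Q = Ksp. With [Ag^+] = 5.0 × 10^-4 M:
1.9 × 10^-12 = (5.0 × 10^-4)^2 × [CrO4^2-]
[CrO4^2-] = (1.9 × 10^-12 / 2.50 × 10^-7) = 7.6 × 10^-6 M

7.6 x 10^-6 M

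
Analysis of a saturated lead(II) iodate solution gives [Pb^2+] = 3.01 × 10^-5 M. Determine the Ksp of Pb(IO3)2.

Ksp = 1.09e-13

Pb(IO3)2(s) ⇌ Pb^2+ + 2 IO3^-
Stoichiometry gives [IO3^-] = (2/1)[Pb^2+] = 6.020 × 10^-5 M.
Ksp = [Pb^2+][IO3^-]^2
Ksp = 3.01 × 10^-5 × (6.020 × 10^-5)^2 = 1.09 × 10^-13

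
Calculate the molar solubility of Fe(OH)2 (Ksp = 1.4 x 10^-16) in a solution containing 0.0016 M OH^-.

s = 5.5e-11 M

Fe(OH)2(s) ⇌ Fe^2+(aq) + 2 OH^-(aq)
Ksp = [Fe^2+][OH^-]^2
Let s = moles of Fe(OH)2 that dissolve per litre. [Fe^2+] = s, [OH^-] = 0.0016 + 2s ≈ 0.0016 (common-ion effect: OH^- is already 0.0016 M).
Ksp ≈ s × (0.0016)^2
s = 5.5 × 10^-11 M
Check: 2s = 1.1 × 10^-10 ≪ 0.0016, so the approximation is valid.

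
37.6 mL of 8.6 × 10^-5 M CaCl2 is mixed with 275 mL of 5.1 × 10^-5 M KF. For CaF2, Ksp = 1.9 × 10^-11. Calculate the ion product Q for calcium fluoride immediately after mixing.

Total volume = 37.6 + 275 = 312.6 mL.
[Ca^2+] = 8.6 × 10^-5 × (37.6/312.6) = 1.03 × 10^-5 M
[F^-] = 5.1 x 10^-5 × (275/312.6) = 4.49 x 10^-5 M
CaF2(s) <=> Ca^2+(aq) + 2 F^-(aq), so Q = [Ca^2+][F^-]^2
Q = (1.03 x 10^-5)(4.49 x 10^-5)^2 = 2.1 × 10^-14
Q < Ksp, so no precipitate of CaF2 forms.

Q ≈ 2.1 × 10^-14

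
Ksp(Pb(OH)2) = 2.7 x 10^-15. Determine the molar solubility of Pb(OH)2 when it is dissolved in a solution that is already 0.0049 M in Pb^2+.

3.7 x 10^-7 M

Pb(OH)2(s) <=> Pb^2+ + 2 OH^-
Ksp = [Pb^2+][OH^-]^2
If s mol/L dissolves here, [Pb^2+] = 0.0049 + s ≈ 0.0049, [OH^-] = 2s (common-ion effect: Pb^2+ is already 0.0049 M).
Ksp ≈ 0.0049 × (2s)^2
s = 3.7 × 10^-7 M
Check: s = 3.7 x 10^-7 ≪ 0.0049, so the approximation is valid.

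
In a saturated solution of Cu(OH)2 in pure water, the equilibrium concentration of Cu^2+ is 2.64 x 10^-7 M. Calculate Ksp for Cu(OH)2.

Ksp = 7.36 × 10^-20

Cu(OH)2(s) ⇌ Cu^2+(aq) + 2 OH^-(aq)
Stoichiometry gives [OH^-] = (2/1)[Cu^2+] = 5.280 x 10^-7 M.
Ksp = [Cu^2+][OH^-]^2
Ksp = 2.64 × 10^-7 × (5.280 × 10^-7)^2 = 7.36 x 10^-20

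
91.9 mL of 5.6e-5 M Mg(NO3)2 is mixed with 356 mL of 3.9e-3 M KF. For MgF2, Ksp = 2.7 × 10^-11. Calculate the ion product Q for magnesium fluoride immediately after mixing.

Q = 1.1 x 10^-10

Total volume = 91.9 + 356 = 447.9 mL.
[Mg^2+] = 5.6 x 10^-5 × (91.9/447.9) = 1.15 × 10^-5 M
[F^-] = 3.9 x 10^-3 × (356/447.9) = 3.10 × 10^-3 M
MgF2(s) ⇌ Mg^2+(aq) + 2 F^-(aq), so Q = [Mg^2+][F^-]^2
Q = (1.15 × 10^-5)(3.10 × 10^-3)^2 = 1.1 × 10^-10
Q > Ksp, so MgF2 will precipitate.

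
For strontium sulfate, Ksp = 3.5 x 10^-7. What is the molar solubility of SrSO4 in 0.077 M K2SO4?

SrSO4(s) <=> Sr^2+ + SO4^2-
Ksp = [Sr^2+][SO4^2-]
Let s be the molar solubility in this solution. [Sr^2+] = s, [SO4^2-] = 0.077 + s ≈ 0.077 (Ksp is small, so little additional dissolves).
Ksp ≈ s × 0.077
s = 4.5 × 10^-6 M
Check: s = 4.5 × 10^-6 ≪ 0.077, so the approximation is valid.

s ≈ 4.5e-6 M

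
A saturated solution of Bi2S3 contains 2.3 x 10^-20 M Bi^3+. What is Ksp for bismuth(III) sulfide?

Ksp = 2.2e-98

Bi2S3(s) ⇌ 2 Bi^3+(aq) + 3 S^2-(aq)
Stoichiometry gives [S^2-] = (3/2)[Bi^3+] = 3.45 × 10^-20 M.
Ksp = [Bi^3+]^2[S^2-]^3
Ksp = (2.3 × 10^-20)^2 × (3.45 × 10^-20)^3 = 2.2 x 10^-98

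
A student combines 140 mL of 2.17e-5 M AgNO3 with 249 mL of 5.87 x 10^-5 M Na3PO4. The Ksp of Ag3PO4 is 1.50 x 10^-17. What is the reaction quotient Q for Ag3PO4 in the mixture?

Total volume = 140 + 249 = 389 mL.
[Ag^+] = 2.17 × 10^-5 × (140/389) = 7.810 × 10^-6 M
[PO4^3-] = 5.87 × 10^-5 × (249/389) = 3.757 × 10^-5 M
Ag3PO4(s) ⇌ 3 Ag^+(aq) + PO4^3-(aq), so Q = [Ag^+]^3[PO4^3-]
Q = (7.810 × 10^-6)^3(3.757 × 10^-5) = 1.79 × 10^-20
Q < Ksp, so no precipitate of Ag3PO4 forms.

Q = 1.79 × 10^-20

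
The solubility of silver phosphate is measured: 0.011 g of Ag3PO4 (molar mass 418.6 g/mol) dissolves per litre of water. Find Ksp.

Molar solubility s = (1.1 × 10^-2 g/L) / (418.6 g/mol) = 2.63 × 10^-5 M.
Ag3PO4(s) ⇌ 3 Ag^+ + PO4^3-
With molar solubility s: [Ag^+] = 3s, [PO4^3-] = s.
Ksp = [Ag^+]^3[PO4^3-]
Ksp = (3s)^3s = 27s^4
Ksp = 27 × (2.63 x 10^-5)^4 = 1.3 × 10^-17

Ksp ≈ 1.3 × 10^-17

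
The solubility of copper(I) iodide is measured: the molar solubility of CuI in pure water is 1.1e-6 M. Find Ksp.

CuI(s) ⇌ Cu^+(aq) + I^-(aq)
Let s = molar solubility. Then [Cu^+] = s and [I^-] = s.
Ksp = [Cu^+][I^-]
Ksp = (s)(s) = s^2
Ksp = (1.1 × 10^-6)^2 = 1.2 × 10^-12

Ksp = 1.2 × 10^-12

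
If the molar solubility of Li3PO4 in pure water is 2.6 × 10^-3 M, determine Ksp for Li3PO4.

Li3PO4(s) ⇌ 3 Li^+ + PO4^3-
If s mol/L of Li3PO4 dissolves, [Li^+] = 3s and [PO4^3-] = s.
Ksp = [Li^+]^3[PO4^3-]
Ksp = (3s)^3s = 27s^4
Ksp = 27 × (2.6 x 10^-3)^4 = 1.2 x 10^-9

Ksp = 1.2e-9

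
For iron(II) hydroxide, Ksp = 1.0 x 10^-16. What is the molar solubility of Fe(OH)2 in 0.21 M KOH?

Fe(OH)2(s) ⇌ Fe^2+(aq) + 2 OH^-(aq)
Ksp = [Fe^2+][OH^-]^2
Let s be the molar solubility in this solution. [Fe^2+] = s, [OH^-] = 0.21 + 2s ≈ 0.21 (common-ion effect: OH^- is already 0.21 M).
Ksp ≈ s × (0.21)^2
s = 2.3 x 10^-15 M
Check: 2s = 4.5 × 10^-15 ≪ 0.21, so the approximation is valid.

2.3 x 10^-15 M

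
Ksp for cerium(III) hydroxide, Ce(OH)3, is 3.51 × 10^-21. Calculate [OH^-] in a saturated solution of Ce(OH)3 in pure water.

1.01 x 10^-5 M

Ce(OH)3(s) ⇌ Ce^3+ + 3 OH^-
Ksp = [Ce^3+][OH^-]^3
If s mol/L of Ce(OH)3 dissolves, [Ce^3+] = s and [OH^-] = 3s.
So Ksp = s × (3s)^3 = 27s^4
Solving, s = (3.51 × 10^-21/27)^(1/4) = 3.377 × 10^-6 M
[OH^-] = 3s = 1.01 x 10^-5 M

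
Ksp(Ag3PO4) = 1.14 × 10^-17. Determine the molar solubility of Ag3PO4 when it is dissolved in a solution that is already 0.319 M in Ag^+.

s ≈ 3.51 × 10^-16 M

Ag3PO4(s) <=> 3 Ag^+(aq) + PO4^3-(aq)
Ksp = [Ag^+]^3[PO4^3-]
If s mol/L dissolves here, [Ag^+] = 0.319 + 3s ≈ 0.319, [PO4^3-] = s (since the Ag^+ already present dominates).
Ksp ≈ (0.319)^3 × s
s = 3.51 × 10^-16 M
Check: 3s = 1.1 × 10^-15 ≪ 0.319, so the approximation is valid.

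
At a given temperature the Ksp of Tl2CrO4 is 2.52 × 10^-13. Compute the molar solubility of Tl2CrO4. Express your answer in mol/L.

s = 3.98e-5 M

Tl2CrO4(s) ⇌ 2 Tl^+ + CrO4^2-
Ksp = [Tl^+]^2[CrO4^2-]
With molar solubility s: [Tl^+] = 2s, [CrO4^2-] = s.
Ksp = (2s)^2s = 4s^3
s^3 = 2.52 × 10^-13 / 4, so s = 3.98 x 10^-5 M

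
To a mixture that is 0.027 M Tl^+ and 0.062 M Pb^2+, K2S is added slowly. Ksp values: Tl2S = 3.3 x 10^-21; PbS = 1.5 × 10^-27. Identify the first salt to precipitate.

Each salt begins to precipitate when Q = Ksp, i.e. when [S^2-] reaches its threshold.
For Tl2S: 3.3 x 10^-21 = (0.027)^2 × [S^2-]  ⇒  [S^2-] = 4.5 x 10^-18 M.
For PbS: 1.5 × 10^-27 = 0.062 × [S^2-]  ⇒  [S^2-] = 2.4 x 10^-26 M.
The salt with the lower threshold [S^2-] precipitates first: PbS.

PbS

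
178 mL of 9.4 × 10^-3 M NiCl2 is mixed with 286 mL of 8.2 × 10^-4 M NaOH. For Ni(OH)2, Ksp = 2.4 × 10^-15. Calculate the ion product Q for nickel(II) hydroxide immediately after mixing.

Q = 9.2e-10

Total volume = 178 + 286 = 464 mL.
[Ni^2+] = 9.4 x 10^-3 × (178/464) = 3.61 × 10^-3 M
[OH^-] = 8.2 x 10^-4 × (286/464) = 5.05 x 10^-4 M
Ni(OH)2(s) ⇌ Ni^2+ + 2 OH^-, so Q = [Ni^2+][OH^-]^2
Q = (3.61 x 10^-3)(5.05 × 10^-4)^2 = 9.2 x 10^-10
Q > Ksp, so Ni(OH)2 will precipitate.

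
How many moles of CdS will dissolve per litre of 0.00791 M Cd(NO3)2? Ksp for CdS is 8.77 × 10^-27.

CdS(s) <=> Cd^2+ + S^2-
Ksp = [Cd^2+][S^2-]
If s mol/L dissolves here, [Cd^2+] = 0.00791 + s ≈ 0.00791, [S^2-] = s (common-ion effect: Cd^2+ is already 0.00791 M).
Ksp ≈ 0.00791 × s
s = 1.11 × 10^-24 M
Check: s = 1.1 × 10^-24 ≪ 0.00791, so the approximation is valid.

s ≈ 1.11 × 10^-24 M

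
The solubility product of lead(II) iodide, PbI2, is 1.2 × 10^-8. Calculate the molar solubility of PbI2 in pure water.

1.4e-3 M

PbI2(s) ⇌ Pb^2+(aq) + 2 I^-(aq)
Ksp = [Pb^2+][I^-]^2
For each mole of PbI2 that dissolves: [Pb^2+] = s, [I^-] = 2s.
Substituting: Ksp = s(2s)^2 = 4s^3
s = (1.2 × 10^-8 / 4)^(1/3) = 1.4 × 10^-3 M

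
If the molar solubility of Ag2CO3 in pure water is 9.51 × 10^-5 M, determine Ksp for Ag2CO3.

Ksp = 3.44e-12

Ag2CO3(s) ⇌ 2 Ag^+ + CO3^2-
For each mole of Ag2CO3 that dissolves: [Ag^+] = 2s, [CO3^2-] = s.
Ksp = [Ag^+]^2[CO3^2-]
Substituting: Ksp = (2s)^2s = 4s^3
With s = 9.51 × 10^-5: Ksp = 3.44 × 10^-12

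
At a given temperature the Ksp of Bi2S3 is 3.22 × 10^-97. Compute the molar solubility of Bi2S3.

s ≈ 1.97 × 10^-20 M

Bi2S3(s) ⇌ 2 Bi^3+(aq) + 3 S^2-(aq)
Ksp = [Bi^3+]^2[S^2-]^3
If s mol/L of Bi2S3 dissolves, [Bi^3+] = 2s and [S^2-] = 3s.
So Ksp = (2s)^2 × (3s)^3 = 108s^5
s^5 = 3.22 × 10^-97 / 108, so s = 1.97 x 10^-20 M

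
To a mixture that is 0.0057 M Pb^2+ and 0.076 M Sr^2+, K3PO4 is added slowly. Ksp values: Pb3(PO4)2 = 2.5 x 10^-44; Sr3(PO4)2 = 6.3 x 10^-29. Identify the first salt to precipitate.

Pb3(PO4)2

Precipitation of each salt starts when its ion product equals its Ksp.
For Pb3(PO4)2: 2.5 x 10^-44 = (0.0057)^3 × [PO4^3-]^2  ⇒  [PO4^3-] = 3.7 x 10^-19 M.
For Sr3(PO4)2: 6.3 x 10^-29 = (0.076)^3 × [PO4^3-]^2  ⇒  [PO4^3-] = 3.8 × 10^-13 M.
The salt with the lower threshold [PO4^3-] precipitates first: Pb3(PO4)2.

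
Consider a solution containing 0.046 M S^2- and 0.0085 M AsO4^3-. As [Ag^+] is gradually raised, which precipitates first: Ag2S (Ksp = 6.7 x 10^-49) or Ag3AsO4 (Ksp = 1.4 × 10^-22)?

Each salt begins to precipitate when Q = Ksp, i.e. when [Ag^+] reaches its threshold.
For Ag2S: 6.7 x 10^-49 = 0.046 × [Ag^+]^2  ⇒  [Ag^+] = 3.8 × 10^-24 M.
For Ag3AsO4: 1.4 × 10^-22 = 0.0085 × [Ag^+]^3  ⇒  [Ag^+] = 2.5 x 10^-7 M.
The salt with the lower threshold [Ag^+] precipitates first: Ag2S.

Ag2S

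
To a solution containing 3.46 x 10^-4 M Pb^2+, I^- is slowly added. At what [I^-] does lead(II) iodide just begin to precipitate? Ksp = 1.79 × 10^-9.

PbI2(s) ⇌ Pb^2+ + 2 I^-
Ksp = [Pb^2+][I^-]^2
Precipitation begins when Q = Ksp. With [Pb^2+] = 3.46 x 10^-4 M:
1.79 × 10^-9 = (3.46 x 10^-4) × [I^-]^2
[I^-] = (1.79 × 10^-9 / 3.46 × 10^-4)^(1/2) = 2.27 × 10^-3 M

2.27 × 10^-3 M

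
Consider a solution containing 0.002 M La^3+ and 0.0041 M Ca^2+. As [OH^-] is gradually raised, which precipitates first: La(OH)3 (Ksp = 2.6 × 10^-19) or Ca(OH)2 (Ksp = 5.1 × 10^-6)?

Each salt begins to precipitate when Q = Ksp, i.e. when [OH^-] reaches its threshold.
For La(OH)3: 2.6 × 10^-19 = 0.002 × [OH^-]^3  ⇒  [OH^-] = 5.1 × 10^-6 M.
For Ca(OH)2: 5.1 × 10^-6 = 0.0041 × [OH^-]^2  ⇒  [OH^-] = 3.5 × 10^-2 M.
The salt with the lower threshold [OH^-] precipitates first: La(OH)3.

La(OH)3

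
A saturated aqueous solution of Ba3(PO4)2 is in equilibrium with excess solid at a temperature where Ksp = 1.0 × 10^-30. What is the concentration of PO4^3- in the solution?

Ba3(PO4)2(s) <=> 3 Ba^2+(aq) + 2 PO4^3-(aq)
Ksp = [Ba^2+]^3[PO4^3-]^2
Let s = molar solubility. Then [Ba^2+] = 3s and [PO4^3-] = 2s.
Ksp = (3s)^3(2s)^2 = 108s^5
s = (1.0 × 10^-30 / 108)^(1/5) = 3.92 x 10^-7 M
[PO4^3-] = 2s = 7.8 x 10^-7 M

[PO4^3-] = 7.8e-7 M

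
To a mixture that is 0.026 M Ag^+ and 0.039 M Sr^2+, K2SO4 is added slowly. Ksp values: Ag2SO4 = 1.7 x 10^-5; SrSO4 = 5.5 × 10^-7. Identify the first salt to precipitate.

SrSO4

Precipitation of each salt starts when its ion product equals its Ksp.
For Ag2SO4: 1.7 x 10^-5 = (0.026)^2 × [SO4^2-]  ⇒  [SO4^2-] = 2.5 x 10^-2 M.
For SrSO4: 5.5 × 10^-7 = 0.039 × [SO4^2-]  ⇒  [SO4^2-] = 1.4 × 10^-5 M.
The salt with the lower threshold [SO4^2-] precipitates first: SrSO4.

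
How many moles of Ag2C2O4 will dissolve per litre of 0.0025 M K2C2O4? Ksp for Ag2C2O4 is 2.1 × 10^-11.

Ag2C2O4(s) <=> 2 Ag^+ + C2O4^2-
Ksp = [Ag^+]^2[C2O4^2-]
Let s be the molar solubility in this solution. [Ag^+] = 2s, [C2O4^2-] = 0.0025 + s ≈ 0.0025 (common-ion effect: C2O4^2- is already 0.0025 M).
Ksp ≈ (2s)^2 × 0.0025
s = 4.6 × 10^-5 M
Check: s = 4.6 × 10^-5 ≪ 0.0025, so the approximation is valid.

4.6 × 10^-5 M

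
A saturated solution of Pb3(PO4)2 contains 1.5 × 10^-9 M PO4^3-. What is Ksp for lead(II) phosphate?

Ksp ≈ 2.6 x 10^-44

Pb3(PO4)2(s) ⇌ 3 Pb^2+(aq) + 2 PO4^3-(aq)
Stoichiometry gives [Pb^2+] = (3/2)[PO4^3-] = 2.25 × 10^-9 M.
Ksp = [Pb^2+]^3[PO4^3-]^2
Ksp = (2.25 × 10^-9)^3 × (1.5 × 10^-9)^2 = 2.6 × 10^-44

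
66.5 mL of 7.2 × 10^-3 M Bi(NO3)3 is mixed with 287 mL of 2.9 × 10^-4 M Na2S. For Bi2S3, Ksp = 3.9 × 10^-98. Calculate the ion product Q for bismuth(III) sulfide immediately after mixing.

Total volume = 66.5 + 287 = 353.5 mL.
[Bi^3+] = 7.2 × 10^-3 × (66.5/353.5) = 1.35 × 10^-3 M
[S^2-] = 2.9 × 10^-4 × (287/353.5) = 2.35 × 10^-4 M
Bi2S3(s) ⇌ 2 Bi^3+(aq) + 3 S^2-(aq), so Q = [Bi^3+]^2[S^2-]^3
Q = (1.35 x 10^-3)^2(2.35 × 10^-4)^3 = 2.4 x 10^-17
Q > Ksp, so Bi2S3 will precipitate.

2.4e-17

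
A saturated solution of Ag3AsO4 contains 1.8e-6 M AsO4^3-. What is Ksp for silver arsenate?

Ksp ≈ 2.8e-22

Ag3AsO4(s) ⇌ 3 Ag^+ + AsO4^3-
Stoichiometry gives [Ag^+] = (3/1)[AsO4^3-] = 5.40 × 10^-6 M.
Ksp = [Ag^+]^3[AsO4^3-]
Ksp = (5.40 x 10^-6)^3 × 1.8 x 10^-6 = 2.8 x 10^-22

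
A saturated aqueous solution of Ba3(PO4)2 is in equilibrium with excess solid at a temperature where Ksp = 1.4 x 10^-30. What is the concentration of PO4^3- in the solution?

Ba3(PO4)2(s) <=> 3 Ba^2+(aq) + 2 PO4^3-(aq)
Ksp = [Ba^2+]^3[PO4^3-]^2
With molar solubility s: [Ba^2+] = 3s, [PO4^3-] = 2s.
Ksp = (3s)^3(2s)^2 = 108s^5
s = (1.4 x 10^-30 / 108)^(1/5) = 4.19 × 10^-7 M
[PO4^3-] = 2s = 8.4 × 10^-7 M

[PO4^3-] = 8.4e-7 M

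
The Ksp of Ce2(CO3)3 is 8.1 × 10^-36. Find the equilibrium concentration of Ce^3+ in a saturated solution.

Ce2(CO3)3(s) ⇌ 2 Ce^3+ + 3 CO3^2-
Ksp = [Ce^3+]^2[CO3^2-]^3
With molar solubility s: [Ce^3+] = 2s, [CO3^2-] = 3s.
Substituting: Ksp = (2s)^2(3s)^3 = 108s^5
Solving, s = (8.1 × 10^-36/108)^(1/5) = 3.76 × 10^-8 M
[Ce^3+] = 2s = 7.5 × 10^-8 M

7.5 × 10^-8 M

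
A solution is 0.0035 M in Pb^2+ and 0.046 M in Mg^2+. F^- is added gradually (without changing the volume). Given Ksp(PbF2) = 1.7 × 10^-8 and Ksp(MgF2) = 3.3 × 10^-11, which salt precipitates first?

Precipitation of each salt starts when its ion product equals its Ksp.
For PbF2: 1.7 × 10^-8 = 0.0035 × [F^-]^2  ⇒  [F^-] = 2.2 × 10^-3 M.
For MgF2: 3.3 × 10^-11 = 0.046 × [F^-]^2  ⇒  [F^-] = 2.7 × 10^-5 M.
The salt with the lower threshold [F^-] precipitates first: MgF2.

MgF2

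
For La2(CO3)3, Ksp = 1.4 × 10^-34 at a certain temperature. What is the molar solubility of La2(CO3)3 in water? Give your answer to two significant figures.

6.6 × 10^-8 M

La2(CO3)3(s) <=> 2 La^3+ + 3 CO3^2-
Ksp = [La^3+]^2[CO3^2-]^3
With molar solubility s: [La^3+] = 2s, [CO3^2-] = 3s.
Substituting: Ksp = (2s)^2(3s)^3 = 108s^5
s = (1.4 × 10^-34 / 108)^(1/5) = 6.6 x 10^-8 M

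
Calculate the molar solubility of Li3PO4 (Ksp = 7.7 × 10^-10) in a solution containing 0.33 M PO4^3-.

Li3PO4(s) ⇌ 3 Li^+ + PO4^3-
Ksp = [Li^+]^3[PO4^3-]
If s mol/L dissolves here, [Li^+] = 3s, [PO4^3-] = 0.33 + s ≈ 0.33 (since the PO4^3- already present dominates).
Ksp ≈ (3s)^3 × 0.33
s = 4.4 x 10^-4 M
Check: s = 4.4 × 10^-4 ≪ 0.33, so the approximation is valid.

4.4 × 10^-4 M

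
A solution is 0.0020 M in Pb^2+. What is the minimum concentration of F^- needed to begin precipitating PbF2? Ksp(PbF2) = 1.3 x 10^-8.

[F^-] = 2.5e-3 M

PbF2(s) <=> Pb^2+ + 2 F^-
Ksp = [Pb^2+][F^-]^2
Precipitation begins when Q = Ksp. With [Pb^2+] = 0.0020 M:
1.3 x 10^-8 = (0.0020) × [F^-]^2
[F^-] = (1.3 x 10^-8 / 2.0 × 10^-3)^(1/2) = 2.5 × 10^-3 M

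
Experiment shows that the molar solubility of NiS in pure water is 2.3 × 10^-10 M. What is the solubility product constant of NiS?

NiS(s) <=> Ni^2+(aq) + S^2-(aq)
For each mole of NiS that dissolves: [Ni^2+] = s, [S^2-] = s.
Ksp = [Ni^2+][S^2-]
Ksp = s × s = s^2
With s = 2.3 × 10^-10: Ksp = 5.3 x 10^-20

Ksp = 5.3 x 10^-20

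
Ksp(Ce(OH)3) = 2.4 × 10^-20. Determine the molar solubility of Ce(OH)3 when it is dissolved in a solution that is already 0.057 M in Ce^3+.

Ce(OH)3(s) <=> Ce^3+(aq) + 3 OH^-(aq)
Ksp = [Ce^3+][OH^-]^3
Let s = moles of Ce(OH)3 that dissolve per litre. [Ce^3+] = 0.057 + s ≈ 0.057, [OH^-] = 3s (Ksp is small, so little additional dissolves).
Ksp ≈ 0.057 × (3s)^3
s = 2.5 x 10^-7 M
Check: s = 2.5 × 10^-7 ≪ 0.057, so the approximation is valid.

2.5 × 10^-7 M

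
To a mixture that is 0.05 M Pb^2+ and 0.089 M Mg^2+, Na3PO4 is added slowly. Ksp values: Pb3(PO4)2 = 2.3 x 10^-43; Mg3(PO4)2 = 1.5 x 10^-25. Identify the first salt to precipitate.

Precipitation of each salt starts when its ion product equals its Ksp.
For Pb3(PO4)2: 2.3 x 10^-43 = (0.05)^3 × [PO4^3-]^2  ⇒  [PO4^3-] = 4.3 x 10^-20 M.
For Mg3(PO4)2: 1.5 x 10^-25 = (0.089)^3 × [PO4^3-]^2  ⇒  [PO4^3-] = 1.5 × 10^-11 M.
The salt with the lower threshold [PO4^3-] precipitates first: Pb3(PO4)2.

Pb3(PO4)2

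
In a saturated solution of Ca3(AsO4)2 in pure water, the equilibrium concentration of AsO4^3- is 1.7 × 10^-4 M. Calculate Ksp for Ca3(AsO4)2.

Ca3(AsO4)2(s) <=> 3 Ca^2+ + 2 AsO4^3-
Stoichiometry gives [Ca^2+] = (3/2)[AsO4^3-] = 2.55 × 10^-4 M.
Ksp = [Ca^2+]^3[AsO4^3-]^2
Ksp = (2.55 × 10^-4)^3 × (1.7 × 10^-4)^2 = 4.8 × 10^-19

Ksp = 4.8 × 10^-19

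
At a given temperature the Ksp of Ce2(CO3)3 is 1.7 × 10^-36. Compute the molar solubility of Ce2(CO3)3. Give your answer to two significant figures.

Ce2(CO3)3(s) ⇌ 2 Ce^3+(aq) + 3 CO3^2-(aq)
Ksp = [Ce^3+]^2[CO3^2-]^3
Let s = molar solubility. Then [Ce^3+] = 2s and [CO3^2-] = 3s.
Ksp = (2s)^2(3s)^3 = 108s^5
Solving, s = (1.7 × 10^-36/108)^(1/5) = 2.8 x 10^-8 M

2.8e-8 M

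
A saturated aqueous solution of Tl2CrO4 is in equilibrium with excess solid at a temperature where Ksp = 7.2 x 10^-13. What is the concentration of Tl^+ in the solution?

[Tl^+] = 1.1 × 10^-4 M

Tl2CrO4(s) <=> 2 Tl^+(aq) + CrO4^2-(aq)
Ksp = [Tl^+]^2[CrO4^2-]
With molar solubility s: [Tl^+] = 2s, [CrO4^2-] = s.
So Ksp = (2s)^2 × s = 4s^3
s^3 = 7.2 x 10^-13 / 4, so s = 5.65 × 10^-5 M
[Tl^+] = 2s = 1.1 x 10^-4 M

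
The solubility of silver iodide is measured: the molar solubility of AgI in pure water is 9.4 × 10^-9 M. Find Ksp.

AgI(s) ⇌ Ag^+(aq) + I^-(aq)
For each mole of AgI that dissolves: [Ag^+] = s, [I^-] = s.
Ksp = [Ag^+][I^-]
Ksp = s^2
Ksp = (9.4 x 10^-9)^2 = 8.8 × 10^-17

Ksp = 8.8 x 10^-17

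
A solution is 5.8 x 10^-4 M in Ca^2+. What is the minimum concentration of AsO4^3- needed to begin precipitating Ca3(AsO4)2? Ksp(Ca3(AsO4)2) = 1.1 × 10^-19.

Ca3(AsO4)2(s) ⇌ 3 Ca^2+ + 2 AsO4^3-
Ksp = [Ca^2+]^3[AsO4^3-]^2
Precipitation begins when Q = Ksp. With [Ca^2+] = 5.8 x 10^-4 M:
1.1 × 10^-19 = (5.8 x 10^-4)^3 × [AsO4^3-]^2
[AsO4^3-] = (1.1 × 10^-19 / 1.95 x 10^-10)^(1/2) = 2.4 x 10^-5 M

[AsO4^3-] = 2.4 x 10^-5 M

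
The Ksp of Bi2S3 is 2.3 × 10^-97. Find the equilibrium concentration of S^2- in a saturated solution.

Bi2S3(s) <=> 2 Bi^3+(aq) + 3 S^2-(aq)
Ksp = [Bi^3+]^2[S^2-]^3
If s mol/L of Bi2S3 dissolves, [Bi^3+] = 2s and [S^2-] = 3s.
Ksp = (2s)^2(3s)^3 = 108s^5
Solving, s = (2.3 × 10^-97/108)^(1/5) = 1.84 x 10^-20 M
[S^2-] = 3s = 5.5 × 10^-20 M

[S^2-] ≈ 5.5 × 10^-20 M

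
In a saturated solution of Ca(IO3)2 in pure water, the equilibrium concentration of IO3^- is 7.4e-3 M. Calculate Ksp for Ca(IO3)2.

2.0 × 10^-7

Ca(IO3)2(s) ⇌ Ca^2+ + 2 IO3^-
Stoichiometry gives [Ca^2+] = (1/2)[IO3^-] = 3.70 × 10^-3 M.
Ksp = [Ca^2+][IO3^-]^2
Ksp = 3.70 × 10^-3 × (7.4 x 10^-3)^2 = 2.0 x 10^-7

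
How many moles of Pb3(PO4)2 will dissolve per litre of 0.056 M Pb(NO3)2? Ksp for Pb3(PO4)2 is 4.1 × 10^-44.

Pb3(PO4)2(s) ⇌ 3 Pb^2+ + 2 PO4^3-
Ksp = [Pb^2+]^3[PO4^3-]^2
If s mol/L dissolves here, [Pb^2+] = 0.056 + 3s ≈ 0.056, [PO4^3-] = 2s (since Pb^2+ from Pb(NO3)2 dominates).
Ksp ≈ (0.056)^3 × (2s)^2
s = 7.6 x 10^-21 M
Check: 3s = 2.3 × 10^-20 ≪ 0.056, so the approximation is valid.

7.6 × 10^-21 M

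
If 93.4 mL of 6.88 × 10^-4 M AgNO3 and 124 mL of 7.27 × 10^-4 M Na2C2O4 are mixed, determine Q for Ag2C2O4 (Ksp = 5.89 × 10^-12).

Total volume = 93.4 + 124 = 217.4 mL.
[Ag^+] = 6.88 x 10^-4 × (93.4/217.4) = 2.956 × 10^-4 M
[C2O4^2-] = 7.27 x 10^-4 × (124/217.4) = 4.147 × 10^-4 M
Ag2C2O4(s) ⇌ 2 Ag^+ + C2O4^2-, so Q = [Ag^+]^2[C2O4^2-]
Q = (2.956 × 10^-4)^2(4.147 x 10^-4) = 3.62 × 10^-11
Q > Ksp, so Ag2C2O4 will precipitate.

3.62 x 10^-11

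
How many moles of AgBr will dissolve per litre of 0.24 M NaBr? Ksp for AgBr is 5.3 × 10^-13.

2.2e-12 M

AgBr(s) <=> Ag^+(aq) + Br^-(aq)
Ksp = [Ag^+][Br^-]
Let s = moles of AgBr that dissolve per litre. [Ag^+] = s, [Br^-] = 0.24 + s ≈ 0.24 (common-ion effect: Br^- is already 0.24 M).
Ksp ≈ s × 0.24
s = 2.2 × 10^-12 M
Check: s = 2.2 × 10^-12 ≪ 0.24, so the approximation is valid.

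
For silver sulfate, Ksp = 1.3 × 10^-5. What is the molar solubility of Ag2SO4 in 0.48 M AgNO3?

Ag2SO4(s) ⇌ 2 Ag^+ + SO4^2-
Ksp = [Ag^+]^2[SO4^2-]
Let s = moles of Ag2SO4 that dissolve per litre. [Ag^+] = 0.48 + 2s ≈ 0.48, [SO4^2-] = s (common-ion effect: Ag^+ is already 0.48 M).
Ksp ≈ (0.48)^2 × s
s = 5.6 × 10^-5 M
Check: 2s = 1.1 x 10^-4 ≪ 0.48, so the approximation is valid.

s ≈ 5.6e-5 M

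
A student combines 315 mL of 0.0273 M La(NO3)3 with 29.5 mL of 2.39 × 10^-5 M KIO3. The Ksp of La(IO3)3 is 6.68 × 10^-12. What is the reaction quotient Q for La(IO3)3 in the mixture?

Total volume = 315 + 29.5 = 344.5 mL.
[La^3+] = 2.73 × 10^-2 × (315/344.5) = 2.496 × 10^-2 M
[IO3^-] = 2.39 × 10^-5 × (29.5/344.5) = 2.047 × 10^-6 M
La(IO3)3(s) <=> La^3+ + 3 IO3^-, so Q = [La^3+][IO3^-]^3
Q = (2.496 × 10^-2)(2.047 x 10^-6)^3 = 2.14 x 10^-19
Q < Ksp, so no precipitate of La(IO3)3 forms.

Q = 2.14 × 10^-19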